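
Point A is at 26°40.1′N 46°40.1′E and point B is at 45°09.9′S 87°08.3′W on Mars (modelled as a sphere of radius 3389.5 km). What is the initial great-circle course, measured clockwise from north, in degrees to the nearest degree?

231°

Δλ = -133.807° = -2.3354 rad.
y = sin Δλ · cos φ₂ = (-0.7217)(0.7051) = -0.5088
x = cos φ₁ sin φ₂ − sin φ₁ cos φ₂ cos Δλ = (0.8936)(-0.7091) − (0.4488)(0.7051)(-0.6922) = -0.4146
θ = atan2(y, x) = -129.18°; adding 360° gives 231°.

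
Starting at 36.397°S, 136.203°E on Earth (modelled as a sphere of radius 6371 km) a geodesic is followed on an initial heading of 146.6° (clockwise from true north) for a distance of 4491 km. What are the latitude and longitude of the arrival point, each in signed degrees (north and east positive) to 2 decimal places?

-62.55°, -173.11°

Angular distance δ = d/R = 4491/6371 = 0.70491 rad; initial bearing θ = 2.5587 rad.
sin φ₂ = sin φ₁ cos δ + cos φ₁ sin δ cos θ = (-0.5934)(0.7617) + (0.8049)(0.6480)(-0.8348) = -0.8874, so φ₂ = -62.55°.
Δλ = atan2(sin θ sin δ cos φ₁, cos δ − sin φ₁ sin φ₂) = atan2(0.2871, 0.2351) = 50.686°.
λ₂ = 136.203° + 50.686° = 186.89° → -173.11° after wrapping to (−180°, 180°].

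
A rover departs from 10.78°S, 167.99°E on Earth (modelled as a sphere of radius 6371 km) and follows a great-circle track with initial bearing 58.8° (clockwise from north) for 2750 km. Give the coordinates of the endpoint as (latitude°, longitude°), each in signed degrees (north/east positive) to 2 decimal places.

Angular distance δ = d/R = 2750/6371 = 0.43164 rad; initial bearing θ = 1.0263 rad.
sin φ₂ = sin φ₁ cos δ + cos φ₁ sin δ cos θ = (-0.1870)(0.9083) + (0.9824)(0.4184)(0.5180) = 0.0430, so φ₂ = 2.47°.
Δλ = atan2(sin θ sin δ cos φ₁, cos δ − sin φ₁ sin φ₂) = atan2(0.3515, 0.9163) = 20.989°.
λ₂ = 167.990° + 20.989° = 188.98° → -171.02° after wrapping to (−180°, 180°].

2.47°, -171.02°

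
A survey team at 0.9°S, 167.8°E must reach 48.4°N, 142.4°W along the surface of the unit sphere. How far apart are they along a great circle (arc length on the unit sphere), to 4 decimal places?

1.1409

Let φ₁ = -0.0157 rad, φ₂ = 0.8447 rad, and Δλ = 0.8692 rad.
Haversine: a = sin²(Δφ/2) + cos φ₁ cos φ₂ sin²(Δλ/2) = 0.1740 + (0.9999)(0.6639)(0.1773) = 0.29163.
Central angle c = 2·arcsin(√a) = 1.14094 rad.
On the unit sphere the arc length equals the central angle: 1.1409.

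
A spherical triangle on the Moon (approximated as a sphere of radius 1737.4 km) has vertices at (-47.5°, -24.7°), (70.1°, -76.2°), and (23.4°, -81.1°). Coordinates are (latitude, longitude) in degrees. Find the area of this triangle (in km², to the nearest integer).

Side lengths (central angles): a = 0.8166, b = 1.5205, c = 2.1533 rad; semiperimeter s = 2.2452.
By l'Huilier's theorem, tan(E/4) = √[tan(s/2) tan((s−a)/2) tan((s−b)/2) tan((s−c)/2)], giving spherical excess E = 0.7019 rad.
Area = E·R² = 0.7019 × (1737.4)² ≈ 2118738 km².

2118738 km²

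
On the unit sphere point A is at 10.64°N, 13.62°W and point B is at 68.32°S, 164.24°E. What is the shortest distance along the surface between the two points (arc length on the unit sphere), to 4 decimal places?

2.1346

With latitudes φ₁ = 10.640°, φ₂ = -68.320° and longitude difference Δλ = 177.860°:
cos c = sin φ₁ sin φ₂ + cos φ₁ cos φ₂ cos Δλ = (0.1846)(-0.9293) + (0.9828)(0.3694)(-0.9993) = -0.53439,
so c = arccos(-0.53439) = 2.13459 rad.
On the unit sphere the arc length equals the central angle: 2.1346.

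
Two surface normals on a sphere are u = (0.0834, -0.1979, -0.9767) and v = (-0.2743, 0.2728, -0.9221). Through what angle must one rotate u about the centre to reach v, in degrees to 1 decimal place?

u·v = 0.8238; |u| = 1.0000, |v| = 1.0000.
cos θ = (u·v)/(|u||v|) = 0.8238, so θ = 34.5°.

34.5°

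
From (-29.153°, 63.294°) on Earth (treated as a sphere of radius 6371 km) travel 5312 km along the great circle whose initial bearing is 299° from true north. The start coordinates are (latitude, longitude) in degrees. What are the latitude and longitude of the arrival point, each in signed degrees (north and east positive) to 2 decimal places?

Angular distance δ = d/R = 5312/6371 = 0.83378 rad; initial bearing θ = 5.2185 rad.
sin φ₂ = sin φ₁ cos δ + cos φ₁ sin δ cos θ = (-0.4871)(0.6721) + (0.8733)(0.7405)(0.4848) = -0.0139, so φ₂ = -0.80°.
Δλ = atan2(sin θ sin δ cos φ₁, cos δ − sin φ₁ sin φ₂) = atan2(-0.5656, 0.6653) = -40.368°.
λ₂ = 63.294° − 40.368° = 22.93°.

-0.80°, 22.93°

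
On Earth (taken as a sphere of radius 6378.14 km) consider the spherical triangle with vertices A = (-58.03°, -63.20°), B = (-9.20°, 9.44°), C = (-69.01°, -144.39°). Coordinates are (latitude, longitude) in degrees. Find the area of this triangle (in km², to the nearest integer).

Side lengths (central angles): a = 1.7397, b = 0.6075, c = 1.2749 rad; semiperimeter s = 1.8110.
By l'Huilier's theorem, tan(E/4) = √[tan(s/2) tan((s−a)/2) tan((s−b)/2) tan((s−c)/2)], giving spherical excess E = 0.3695 rad.
Area = E·R² = 0.3695 × (6378.14)² ≈ 15032209 km².

15032209 km²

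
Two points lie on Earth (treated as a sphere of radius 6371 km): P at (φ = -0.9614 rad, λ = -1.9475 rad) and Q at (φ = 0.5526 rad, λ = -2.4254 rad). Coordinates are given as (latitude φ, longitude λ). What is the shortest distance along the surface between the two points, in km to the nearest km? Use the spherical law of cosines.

Let φ₁ = -0.9614 rad, φ₂ = 0.5526 rad, and Δλ = -0.4779 rad.
cos c = sin φ₁ sin φ₂ + cos φ₁ cos φ₂ cos Δλ = (-0.8200)(0.5249) + (0.5724)(0.8512)(0.8880) = 0.00218,
so c = arccos(0.00218) = 1.56861 rad.
Distance = R·c = 6371 × 1.5686 ≈ 9994 km.

9994 km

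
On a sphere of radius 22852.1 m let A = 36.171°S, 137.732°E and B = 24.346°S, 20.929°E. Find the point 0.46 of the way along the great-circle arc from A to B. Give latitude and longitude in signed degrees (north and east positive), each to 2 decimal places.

Central angle δ = 1.6592 rad. Interpolating on the sphere with fraction f = 0.46:
P = [sin((1−f)δ)·A + sin(fδ)·B] / sin δ = 0.7839·A + 0.6940·B in Cartesian coordinates,
giving P = (0.1223, 0.6515, -0.7487), i.e. latitude -48.48°, longitude 79.37°.

-48.48°, 79.37°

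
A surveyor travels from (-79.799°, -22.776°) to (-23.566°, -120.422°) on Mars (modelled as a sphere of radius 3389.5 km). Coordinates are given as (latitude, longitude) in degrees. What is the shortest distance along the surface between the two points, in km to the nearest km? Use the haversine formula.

4033 km

With latitudes φ₁ = -79.799°, φ₂ = -23.566° and longitude difference Δλ = -97.646°:
Haversine: a = sin²(Δφ/2) + cos φ₁ cos φ₂ sin²(Δλ/2) = 0.2221 + (0.1771)(0.9166)(0.5665) = 0.31406.
Central angle c = 2·arcsin(√a) = 1.18976 rad.
Distance = R·c = 3389.5 × 1.1898 ≈ 4033 km.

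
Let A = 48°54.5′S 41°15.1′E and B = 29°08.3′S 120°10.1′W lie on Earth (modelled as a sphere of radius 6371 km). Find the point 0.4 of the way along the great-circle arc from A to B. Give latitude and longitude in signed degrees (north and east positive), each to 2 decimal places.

Central angle δ = 1.7489 rad. Interpolating on the sphere with fraction f = 0.4:
P = [sin((1−f)δ)·A + sin(fδ)·B] / sin δ = 0.8810·A + 0.6542·B in Cartesian coordinates,
giving P = (0.1482, -0.1122, -0.9826), i.e. latitude -79.29°, longitude -37.14°.

-79.29°, -37.14°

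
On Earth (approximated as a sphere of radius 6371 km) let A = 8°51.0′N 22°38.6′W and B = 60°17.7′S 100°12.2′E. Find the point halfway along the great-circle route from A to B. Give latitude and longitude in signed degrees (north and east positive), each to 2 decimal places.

Central angle δ = 1.9814 rad. Interpolating on the sphere with fraction f = 0.5:
P = [sin((1−f)δ)·A + sin(fδ)·B] / sin δ = 0.9123·A + 0.9123·B in Cartesian coordinates,
giving P = (0.7518, 0.0979, -0.6520), i.e. latitude -40.70°, longitude 7.42°.

-40.70°, 7.42°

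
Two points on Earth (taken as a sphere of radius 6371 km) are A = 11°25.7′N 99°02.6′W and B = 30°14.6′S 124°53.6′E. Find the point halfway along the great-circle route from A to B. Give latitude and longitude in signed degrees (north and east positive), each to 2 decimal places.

The central angle between A and B is δ = 2.3597 rad.
With f = 0.5, the slerp weights are sin((1−f)δ)/sin δ = 1.3121 and sin(fδ)/sin δ = 1.3121.
Weighted sum of the unit vectors: (1.3121)·(-0.1541,-0.9680,0.1981) + (1.3121)·(-0.4942,0.7086,-0.5037) = (-0.8506, -0.3404, -0.4009).
Converting back: φ = atan2(z, √(x²+y²)) = -23.63°, λ = atan2(y, x) = -158.19°.

-23.63°, -158.19°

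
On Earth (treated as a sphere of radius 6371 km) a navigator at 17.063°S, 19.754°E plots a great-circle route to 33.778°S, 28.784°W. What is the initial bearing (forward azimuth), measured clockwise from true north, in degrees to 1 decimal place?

239.3°

Δλ = -48.538° = -0.8471 rad.
y = sin Δλ · cos φ₂ = (-0.7494)(0.8312) = -0.6229
x = cos φ₁ sin φ₂ − sin φ₁ cos φ₂ cos Δλ = (0.9560)(-0.5560) − (-0.2934)(0.8312)(0.6621) = -0.3700
θ = atan2(y, x) = -120.71°; adding 360° gives 239.3°.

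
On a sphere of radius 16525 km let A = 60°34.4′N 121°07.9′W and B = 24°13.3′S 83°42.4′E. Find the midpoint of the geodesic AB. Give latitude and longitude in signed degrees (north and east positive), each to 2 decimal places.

Central angle δ = 2.4402 rad. Interpolating on the sphere with fraction f = 0.5:
P = [sin((1−f)δ)·A + sin(fδ)·B] / sin δ = 1.4554·A + 1.4554·B in Cartesian coordinates,
giving P = (-0.2242, 0.7072, 0.6705), i.e. latitude 42.11°, longitude 107.59°.

42.11°, 107.59°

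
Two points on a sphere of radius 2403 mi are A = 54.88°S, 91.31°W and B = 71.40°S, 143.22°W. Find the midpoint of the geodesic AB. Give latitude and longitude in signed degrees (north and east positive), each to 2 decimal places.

The central angle between A and B is δ = 0.4769 rad.
With f = 0.5, the slerp weights are sin((1−f)δ)/sin δ = 0.5146 and sin(fδ)/sin δ = 0.5146.
Weighted sum of the unit vectors: (0.5146)·(-0.0132,-0.5751,-0.8179) + (0.5146)·(-0.2555,-0.1910,-0.9478) = (-0.1382, -0.3942, -0.9086).
Converting back: φ = atan2(z, √(x²+y²)) = -65.31°, λ = atan2(y, x) = -109.32°.

-65.31°, -109.32°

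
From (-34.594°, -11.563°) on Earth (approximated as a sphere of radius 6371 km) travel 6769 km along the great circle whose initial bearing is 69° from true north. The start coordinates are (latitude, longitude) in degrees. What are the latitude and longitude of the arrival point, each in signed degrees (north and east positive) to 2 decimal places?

Angular distance δ = d/R = 6769/6371 = 1.06247 rad; initial bearing θ = 1.2043 rad.
sin φ₂ = sin φ₁ cos δ + cos φ₁ sin δ cos θ = (-0.5678)(0.4867) + (0.8232)(0.8736)(0.3584) = -0.0186, so φ₂ = -1.07°.
Δλ = atan2(sin θ sin δ cos φ₁, cos δ − sin φ₁ sin φ₂) = atan2(0.6713, 0.4761) = 54.655°.
λ₂ = -11.563° + 54.655° = 43.09°.

-1.07°, 43.09°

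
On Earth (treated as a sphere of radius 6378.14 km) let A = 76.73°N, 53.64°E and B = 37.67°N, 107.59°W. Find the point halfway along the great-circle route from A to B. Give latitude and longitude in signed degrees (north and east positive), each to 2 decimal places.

69.93°, -100.26°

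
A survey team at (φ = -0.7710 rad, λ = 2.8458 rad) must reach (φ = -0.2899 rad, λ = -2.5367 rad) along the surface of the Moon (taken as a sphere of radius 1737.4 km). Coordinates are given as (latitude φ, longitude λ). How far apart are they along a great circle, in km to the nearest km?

1554 km

In radians: φ₁ = -0.7710, φ₂ = -0.2899, Δλ = 51.605° = 0.9007 rad.
cos c = sin φ₁ sin φ₂ + cos φ₁ cos φ₂ cos Δλ = (-0.6969)(-0.2859) + (0.7172)(0.9583)(0.6211) = 0.62605,
so c = arccos(0.62605) = 0.89431 rad.
Distance = R·c = 1737.4 × 0.8943 ≈ 1554 km.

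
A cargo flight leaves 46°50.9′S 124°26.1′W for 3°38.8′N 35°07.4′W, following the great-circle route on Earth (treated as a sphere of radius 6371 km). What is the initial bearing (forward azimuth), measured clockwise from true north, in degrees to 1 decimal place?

87.0°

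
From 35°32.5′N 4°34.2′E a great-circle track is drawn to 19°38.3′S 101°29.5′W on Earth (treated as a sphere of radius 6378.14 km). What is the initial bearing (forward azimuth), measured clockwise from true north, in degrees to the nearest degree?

262°

Δλ = -106.062° = -1.8511 rad.
y = sin Δλ · cos φ₂ = (-0.9610)(0.9418) = -0.9051
x = cos φ₁ sin φ₂ − sin φ₁ cos φ₂ cos Δλ = (0.8137)(-0.3361) − (0.5813)(0.9418)(-0.2767) = -0.1220
θ = atan2(y, x) = -97.68°; adding 360° gives 262°.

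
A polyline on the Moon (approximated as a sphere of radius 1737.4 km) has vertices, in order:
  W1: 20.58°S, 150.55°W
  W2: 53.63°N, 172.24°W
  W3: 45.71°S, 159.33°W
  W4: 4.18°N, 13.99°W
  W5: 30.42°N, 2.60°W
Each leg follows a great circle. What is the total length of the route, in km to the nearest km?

Leg W1→W2: central angle 1.3358 rad, distance 2320.9 km.
Leg W2→W3: central angle 1.7444 rad, distance 3030.8 km.
Leg W3→W4: central angle 2.2460 rad, distance 3902.1 km.
Leg W4→W5: central angle 0.4949 rad, distance 859.9 km.
Total: 2320.9 + 3030.8 + 3902.1 + 859.9 ≈ 10114 km.

10114 km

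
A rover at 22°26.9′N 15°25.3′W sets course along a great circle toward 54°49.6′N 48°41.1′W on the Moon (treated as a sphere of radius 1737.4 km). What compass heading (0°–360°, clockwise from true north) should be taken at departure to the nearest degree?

Δλ = -33.263° = -0.5806 rad.
y = sin Δλ · cos φ₂ = (-0.5485)(0.5761) = -0.3160
x = cos φ₁ sin φ₂ − sin φ₁ cos φ₂ cos Δλ = (0.9242)(0.8174) − (0.3819)(0.5761)(0.8362) = 0.5715
θ = atan2(y, x) = -28.93°; adding 360° gives 331°.

331°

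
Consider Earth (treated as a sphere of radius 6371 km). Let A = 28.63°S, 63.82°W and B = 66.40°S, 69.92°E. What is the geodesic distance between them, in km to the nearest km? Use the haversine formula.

8750 km

In radians: φ₁ = -0.4997, φ₂ = -1.1589, Δλ = 133.740° = 2.3342 rad.
Haversine: a = sin²(Δφ/2) + cos φ₁ cos φ₂ sin²(Δλ/2) = 0.1048 + (0.8777)(0.4003)(0.8457) = 0.40194.
Central angle c = 2·arcsin(√a) = 1.37339 rad.
Distance = R·c = 6371 × 1.3734 ≈ 8750 km.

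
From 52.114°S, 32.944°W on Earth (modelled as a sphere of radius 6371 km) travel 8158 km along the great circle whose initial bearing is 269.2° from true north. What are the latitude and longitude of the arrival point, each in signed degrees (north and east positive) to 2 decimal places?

Angular distance δ = d/R = 8158/6371 = 1.28049 rad; initial bearing θ = 4.6984 rad.
sin φ₂ = sin φ₁ cos δ + cos φ₁ sin δ cos θ = (-0.7892)(0.2862) + (0.6141)(0.9582)(-0.0140) = -0.2341, so φ₂ = -13.54°.
Δλ = atan2(sin θ sin δ cos φ₁, cos δ − sin φ₁ sin φ₂) = atan2(-0.5883, 0.1015) = -80.215°.
λ₂ = -32.944° − 80.215° = -113.16°.

-13.54°, -113.16°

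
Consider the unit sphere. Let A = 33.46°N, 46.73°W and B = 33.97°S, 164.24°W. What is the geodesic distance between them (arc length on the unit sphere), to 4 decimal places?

2.2493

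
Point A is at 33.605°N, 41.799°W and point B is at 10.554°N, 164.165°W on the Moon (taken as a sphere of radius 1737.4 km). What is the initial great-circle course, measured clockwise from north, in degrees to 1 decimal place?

298.1°

With φ₁ = 0.5865, φ₂ = 0.1842, Δλ = -2.1357 rad, the forward-azimuth formula gives
θ = atan2( sin Δλ cos φ₂ , cos φ₁ sin φ₂ − sin φ₁ cos φ₂ cos Δλ ) = atan2(-0.8304, 0.4438) = -61.88°.
Adding 360° brings this into [0°, 360°): 298.1°.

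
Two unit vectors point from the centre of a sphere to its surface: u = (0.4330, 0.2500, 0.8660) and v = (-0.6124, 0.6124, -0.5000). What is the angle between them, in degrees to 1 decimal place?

u·v = -0.5451; |u| = 1.0000, |v| = 1.0000.
cos θ = (u·v)/(|u||v|) = -0.5451, so θ = 123.0°.

123.0°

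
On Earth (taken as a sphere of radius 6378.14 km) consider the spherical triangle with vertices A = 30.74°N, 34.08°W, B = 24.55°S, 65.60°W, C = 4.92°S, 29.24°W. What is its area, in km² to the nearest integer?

Side lengths (central angles): a = 0.6991, b = 0.6276, c = 1.0995 rad; semiperimeter s = 1.2131.
By l'Huilier's theorem, tan(E/4) = √[tan(s/2) tan((s−a)/2) tan((s−b)/2) tan((s−c)/2)], giving spherical excess E = 0.2234 rad.
Area = E·R² = 0.2234 × (6378.14)² ≈ 9086717 km².

9086717 km²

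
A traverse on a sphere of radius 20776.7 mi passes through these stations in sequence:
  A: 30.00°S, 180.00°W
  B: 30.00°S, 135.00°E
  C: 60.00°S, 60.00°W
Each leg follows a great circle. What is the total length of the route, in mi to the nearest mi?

Leg A→B: central angle 0.6756 rad, distance 14036.8 mi.
Leg B→C: central angle 1.5560 rad, distance 32329.4 mi.
Total: 14036.8 + 32329.4 ≈ 46366 mi.

46366 mi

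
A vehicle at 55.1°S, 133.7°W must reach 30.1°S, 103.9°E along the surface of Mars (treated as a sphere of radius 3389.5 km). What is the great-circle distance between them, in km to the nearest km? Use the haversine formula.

4827 km

With latitudes φ₁ = -55.100°, φ₂ = -30.100° and longitude difference Δλ = -122.400°:
Haversine: a = sin²(Δφ/2) + cos φ₁ cos φ₂ sin²(Δλ/2) = 0.0468 + (0.5721)(0.8652)(0.7679) = 0.42696.
Central angle c = 2·arcsin(√a) = 1.42419 rad.
Distance = R·c = 3389.5 × 1.4242 ≈ 4827 km.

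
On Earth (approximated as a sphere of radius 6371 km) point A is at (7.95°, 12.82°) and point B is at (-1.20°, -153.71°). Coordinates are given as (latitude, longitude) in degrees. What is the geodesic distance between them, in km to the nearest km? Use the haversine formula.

With latitudes φ₁ = 7.950°, φ₂ = -1.200° and longitude difference Δλ = -166.530°:
Haversine: a = sin²(Δφ/2) + cos φ₁ cos φ₂ sin²(Δλ/2) = 0.0064 + (0.9904)(0.9998)(0.9862) = 0.98292.
Central angle c = 2·arcsin(√a) = 2.87943 rad.
Distance = R·c = 6371 × 2.8794 ≈ 18345 km.

18345 km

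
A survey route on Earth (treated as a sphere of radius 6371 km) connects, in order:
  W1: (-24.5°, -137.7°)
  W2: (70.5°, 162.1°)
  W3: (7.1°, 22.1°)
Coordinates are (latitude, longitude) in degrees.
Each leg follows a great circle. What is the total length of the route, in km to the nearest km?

Leg W1→W2: central angle 1.8131 rad, distance 11551.3 km.
Leg W2→W3: central angle 1.7085 rad, distance 10884.7 km.
Total: 11551.3 + 10884.7 ≈ 22436 km.

22436 km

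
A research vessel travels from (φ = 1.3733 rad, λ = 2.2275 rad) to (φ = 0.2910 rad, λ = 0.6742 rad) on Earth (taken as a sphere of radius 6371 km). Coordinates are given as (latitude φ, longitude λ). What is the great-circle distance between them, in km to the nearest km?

8169 km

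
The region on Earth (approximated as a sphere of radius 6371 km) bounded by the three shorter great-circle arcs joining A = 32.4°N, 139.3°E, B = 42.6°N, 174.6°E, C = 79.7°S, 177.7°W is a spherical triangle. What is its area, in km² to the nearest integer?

34376656 km²

Side lengths (central angles): a = 2.1359, b = 2.0007, c = 0.5157 rad; semiperimeter s = 2.3262.
By l'Huilier's theorem, tan(E/4) = √[tan(s/2) tan((s−a)/2) tan((s−b)/2) tan((s−c)/2)], giving spherical excess E = 0.8469 rad.
Area = E·R² = 0.8469 × (6371)² ≈ 34376656 km².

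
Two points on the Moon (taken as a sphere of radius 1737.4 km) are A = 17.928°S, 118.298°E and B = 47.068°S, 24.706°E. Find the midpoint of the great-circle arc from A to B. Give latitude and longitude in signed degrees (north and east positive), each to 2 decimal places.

Central angle δ = 1.3850 rad. Interpolating on the sphere with fraction f = 0.5:
P = [sin((1−f)δ)·A + sin(fδ)·B] / sin δ = 0.6496·A + 0.6496·B in Cartesian coordinates,
giving P = (0.1090, 0.7292, -0.6756), i.e. latitude -42.50°, longitude 81.50°.

-42.50°, 81.50°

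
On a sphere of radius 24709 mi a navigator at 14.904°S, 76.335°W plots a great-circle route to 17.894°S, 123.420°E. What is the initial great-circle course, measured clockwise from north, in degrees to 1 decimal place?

Δλ = -160.245° = -2.7968 rad.
y = sin Δλ · cos φ₂ = (-0.3380)(0.9516) = -0.3216
x = cos φ₁ sin φ₂ − sin φ₁ cos φ₂ cos Δλ = (0.9664)(-0.3073) − (-0.2572)(0.9516)(-0.9411) = -0.5273
θ = atan2(y, x) = -148.62°; adding 360° gives 211.4°.

211.4°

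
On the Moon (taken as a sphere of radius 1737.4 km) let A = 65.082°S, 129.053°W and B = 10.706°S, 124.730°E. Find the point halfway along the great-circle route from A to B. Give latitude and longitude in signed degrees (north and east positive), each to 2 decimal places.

-48.85°, 149.80°

Central angle δ = 1.5179 rad. Interpolating on the sphere with fraction f = 0.5:
P = [sin((1−f)δ)·A + sin(fδ)·B] / sin δ = 0.6891·A + 0.6891·B in Cartesian coordinates,
giving P = (-0.5687, 0.3310, -0.7530), i.e. latitude -48.85°, longitude 149.80°.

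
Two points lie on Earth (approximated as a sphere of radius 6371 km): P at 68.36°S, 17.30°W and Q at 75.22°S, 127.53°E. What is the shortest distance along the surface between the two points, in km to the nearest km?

Let φ₁ = -1.1931 rad, φ₂ = -1.3128 rad, and Δλ = 2.5278 rad.
cos c = sin φ₁ sin φ₂ + cos φ₁ cos φ₂ cos Δλ = (-0.9295)(-0.9669) + (0.3688)(0.2551)(-0.8174) = 0.82186,
so c = arccos(0.82186) = 0.60613 rad.
Distance = R·c = 6371 × 0.6061 ≈ 3862 km.

3862 km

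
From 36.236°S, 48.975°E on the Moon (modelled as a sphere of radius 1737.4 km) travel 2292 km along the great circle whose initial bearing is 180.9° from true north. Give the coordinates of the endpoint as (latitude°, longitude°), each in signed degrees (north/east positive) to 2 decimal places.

-68.16°, -128.68°

Angular distance δ = d/R = 2292/1737.4 = 1.31921 rad; initial bearing θ = 3.1573 rad.
sin φ₂ = sin φ₁ cos δ + cos φ₁ sin δ cos θ = (-0.5911)(0.2489) + (0.8066)(0.9685)(-0.9999) = -0.9283, so φ₂ = -68.16°.
Δλ = atan2(sin θ sin δ cos φ₁, cos δ − sin φ₁ sin φ₂) = atan2(-0.0123, -0.2998) = -177.656°.
λ₂ = 48.975° − 177.656° = -128.68°.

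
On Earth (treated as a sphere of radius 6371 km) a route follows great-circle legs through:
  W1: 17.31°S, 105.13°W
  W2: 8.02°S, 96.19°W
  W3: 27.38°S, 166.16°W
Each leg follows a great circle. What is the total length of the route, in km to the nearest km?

Leg W1→W2: central angle 0.2223 rad, distance 1416.1 km.
Leg W2→W3: central angle 1.1968 rad, distance 7624.9 km.
Total: 1416.1 + 7624.9 ≈ 9041 km.

9041 km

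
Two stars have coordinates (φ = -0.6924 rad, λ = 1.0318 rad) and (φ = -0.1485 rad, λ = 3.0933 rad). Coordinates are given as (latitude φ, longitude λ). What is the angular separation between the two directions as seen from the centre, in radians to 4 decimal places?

1.8383 rad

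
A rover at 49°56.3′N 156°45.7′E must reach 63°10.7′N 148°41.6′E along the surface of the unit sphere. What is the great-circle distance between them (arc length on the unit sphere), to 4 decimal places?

0.2433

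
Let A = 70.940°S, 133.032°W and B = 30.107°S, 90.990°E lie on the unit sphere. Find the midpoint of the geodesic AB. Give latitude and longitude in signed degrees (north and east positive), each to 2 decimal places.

-65.16°, 110.79°

Central angle δ = 1.2964 rad. Interpolating on the sphere with fraction f = 0.5:
P = [sin((1−f)δ)·A + sin(fδ)·B] / sin δ = 0.6272·A + 0.6272·B in Cartesian coordinates,
giving P = (-0.1491, 0.3928, -0.9075), i.e. latitude -65.16°, longitude 110.79°.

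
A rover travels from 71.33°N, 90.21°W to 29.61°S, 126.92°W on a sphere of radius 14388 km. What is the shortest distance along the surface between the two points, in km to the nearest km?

With latitudes φ₁ = 71.330°, φ₂ = -29.610° and longitude difference Δλ = -36.710°:
Haversine: a = sin²(Δφ/2) + cos φ₁ cos φ₂ sin²(Δλ/2) = 0.5949 + (0.3201)(0.8694)(0.0992) = 0.62249.
Central angle c = 2·arcsin(√a) = 1.81829 rad.
Distance = R·c = 14388 × 1.8183 ≈ 26162 km.

26162 km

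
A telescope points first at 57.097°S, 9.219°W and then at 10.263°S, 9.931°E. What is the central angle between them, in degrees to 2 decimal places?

With latitudes φ₁ = -57.097°, φ₂ = -10.263° and longitude difference Δλ = 19.150°:
Haversine: a = sin²(Δφ/2) + cos φ₁ cos φ₂ sin²(Δλ/2) = 0.1579 + (0.5432)(0.9840)(0.0277) = 0.17273.
Central angle c = 2·arcsin(√a) = 0.85723 rad.
So the angular separation is 49.12°.

49.12°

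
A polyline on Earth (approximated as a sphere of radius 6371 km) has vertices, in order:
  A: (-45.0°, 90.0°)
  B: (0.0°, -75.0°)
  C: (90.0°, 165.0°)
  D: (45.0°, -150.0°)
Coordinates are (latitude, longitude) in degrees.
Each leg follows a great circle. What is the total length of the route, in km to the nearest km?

29809 km

Leg A→B: central angle 2.3227 rad, distance 14797.8 km.
Leg B→C: central angle 1.5708 rad, distance 10007.5 km.
Leg C→D: central angle 0.7854 rad, distance 5003.8 km.
Total: 14797.8 + 10007.5 + 5003.8 ≈ 29809 km.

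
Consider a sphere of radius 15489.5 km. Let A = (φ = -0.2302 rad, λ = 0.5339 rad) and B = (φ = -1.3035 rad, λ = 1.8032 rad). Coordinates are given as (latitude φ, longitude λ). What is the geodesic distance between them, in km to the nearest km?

19669 km

Let φ₁ = -0.2302 rad, φ₂ = -1.3035 rad, and Δλ = 1.2693 rad.
Haversine: a = sin²(Δφ/2) + cos φ₁ cos φ₂ sin²(Δλ/2) = 0.2614 + (0.9736)(0.2641)(0.3515) = 0.35178.
Central angle c = 2·arcsin(√a) = 1.26984 rad.
Distance = R·c = 15489.5 × 1.2698 ≈ 19669 km.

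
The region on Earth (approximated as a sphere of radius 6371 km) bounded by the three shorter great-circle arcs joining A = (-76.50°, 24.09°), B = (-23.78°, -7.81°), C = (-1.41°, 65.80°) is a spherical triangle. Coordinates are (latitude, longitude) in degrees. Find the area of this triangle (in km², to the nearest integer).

29929084 km²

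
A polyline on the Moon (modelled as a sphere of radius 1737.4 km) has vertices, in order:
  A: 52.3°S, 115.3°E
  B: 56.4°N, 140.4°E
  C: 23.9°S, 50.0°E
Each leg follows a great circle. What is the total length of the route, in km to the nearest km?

6689 km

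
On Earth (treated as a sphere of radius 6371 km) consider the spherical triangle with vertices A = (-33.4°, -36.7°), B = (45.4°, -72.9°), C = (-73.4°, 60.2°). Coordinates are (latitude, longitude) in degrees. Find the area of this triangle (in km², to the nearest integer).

Side lengths (central angles): a = 2.5312, b = 1.0485, c = 1.4896 rad; semiperimeter s = 2.5346.
By l'Huilier's theorem, tan(E/4) = √[tan(s/2) tan((s−a)/2) tan((s−b)/2) tan((s−c)/2)], giving spherical excess E = 0.2163 rad.
Area = E·R² = 0.2163 × (6371)² ≈ 8777693 km².

8777693 km²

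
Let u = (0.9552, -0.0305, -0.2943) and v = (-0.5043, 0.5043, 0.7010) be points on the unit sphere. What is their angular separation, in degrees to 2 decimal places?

134.70°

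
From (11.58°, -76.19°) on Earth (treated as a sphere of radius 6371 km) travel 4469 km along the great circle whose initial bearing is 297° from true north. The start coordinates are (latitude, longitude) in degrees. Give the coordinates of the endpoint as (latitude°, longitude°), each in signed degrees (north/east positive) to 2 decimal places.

Angular distance δ = d/R = 4469/6371 = 0.70146 rad; initial bearing θ = 5.1836 rad.
sin φ₂ = sin φ₁ cos δ + cos φ₁ sin δ cos θ = (0.2007)(0.7639) + (0.9796)(0.6453)(0.4540) = 0.4404, so φ₂ = 26.13°.
Δλ = atan2(sin θ sin δ cos φ₁, cos δ − sin φ₁ sin φ₂) = atan2(-0.5633, 0.6755) = -39.824°.
λ₂ = -76.190° − 39.824° = -116.01°.

26.13°, -116.01°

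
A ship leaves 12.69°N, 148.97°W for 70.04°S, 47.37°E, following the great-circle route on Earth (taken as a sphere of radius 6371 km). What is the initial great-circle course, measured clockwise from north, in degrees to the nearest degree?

With φ₁ = 0.2215, φ₂ = -1.2224, Δλ = -2.8564 rad, the forward-azimuth formula gives
θ = atan2( sin Δλ cos φ₂ , cos φ₁ sin φ₂ − sin φ₁ cos φ₂ cos Δλ ) = atan2(-0.0960, -0.8450) = -173.52°.
Adding 360° brings this into [0°, 360°): 186°.

186°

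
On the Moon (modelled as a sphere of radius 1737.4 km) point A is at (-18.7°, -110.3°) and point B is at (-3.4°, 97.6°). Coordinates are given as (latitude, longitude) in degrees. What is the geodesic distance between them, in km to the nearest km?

4389 km

In radians: φ₁ = -0.3264, φ₂ = -0.0593, Δλ = -152.100° = -2.6546 rad.
cos c = sin φ₁ sin φ₂ + cos φ₁ cos φ₂ cos Δλ = (-0.3206)(-0.0593) + (0.9472)(0.9982)(-0.8838) = -0.81662,
so c = arccos(-0.81662) = 2.52633 rad.
Distance = R·c = 1737.4 × 2.5263 ≈ 4389 km.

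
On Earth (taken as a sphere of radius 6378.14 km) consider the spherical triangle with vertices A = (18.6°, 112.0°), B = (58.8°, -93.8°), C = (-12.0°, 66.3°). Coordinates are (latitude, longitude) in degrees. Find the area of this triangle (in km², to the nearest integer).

53029637 km²

Side lengths (central angles): a = 2.2840, b = 0.9506, c = 1.7408 rad; semiperimeter s = 2.4878.
By l'Huilier's theorem, tan(E/4) = √[tan(s/2) tan((s−a)/2) tan((s−b)/2) tan((s−c)/2)], giving spherical excess E = 1.3036 rad.
Area = E·R² = 1.3036 × (6378.14)² ≈ 53029637 km².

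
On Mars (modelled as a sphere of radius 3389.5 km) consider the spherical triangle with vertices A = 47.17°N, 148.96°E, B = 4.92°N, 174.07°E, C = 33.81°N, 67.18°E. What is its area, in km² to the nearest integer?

Side lengths (central angles): a = 1.7648, b = 1.0600, c = 0.8282 rad; semiperimeter s = 1.8265.
By l'Huilier's theorem, tan(E/4) = √[tan(s/2) tan((s−a)/2) tan((s−b)/2) tan((s−c)/2)], giving spherical excess E = 0.3739 rad.
Area = E·R² = 0.3739 × (3389.5)² ≈ 4295239 km².

4295239 km²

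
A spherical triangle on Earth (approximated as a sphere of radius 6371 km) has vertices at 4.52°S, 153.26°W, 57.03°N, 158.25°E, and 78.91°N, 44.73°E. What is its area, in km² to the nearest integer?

15092169 km²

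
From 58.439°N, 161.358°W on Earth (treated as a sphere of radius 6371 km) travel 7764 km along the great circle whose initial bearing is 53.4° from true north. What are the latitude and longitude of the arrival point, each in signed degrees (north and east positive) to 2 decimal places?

35.93°, -49.89°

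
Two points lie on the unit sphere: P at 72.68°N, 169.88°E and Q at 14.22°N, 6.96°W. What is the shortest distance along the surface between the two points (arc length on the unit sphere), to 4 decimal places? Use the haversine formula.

1.6245

With latitudes φ₁ = 72.680°, φ₂ = 14.220° and longitude difference Δλ = -176.840°:
Haversine: a = sin²(Δφ/2) + cos φ₁ cos φ₂ sin²(Δλ/2) = 0.2385 + (0.2977)(0.9694)(0.9992) = 0.52682.
Central angle c = 2·arcsin(√a) = 1.62446 rad.
On the unit sphere the arc length equals the central angle: 1.6245.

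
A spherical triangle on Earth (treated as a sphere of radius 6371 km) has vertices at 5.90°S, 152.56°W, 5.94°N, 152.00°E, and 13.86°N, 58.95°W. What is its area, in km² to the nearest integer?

39105159 km²

Side lengths (central angles): a = 2.5038, b = 1.6563, c = 0.9877 rad; semiperimeter s = 2.5739.
By l'Huilier's theorem, tan(E/4) = √[tan(s/2) tan((s−a)/2) tan((s−b)/2) tan((s−c)/2)], giving spherical excess E = 0.9634 rad.
Area = E·R² = 0.9634 × (6371)² ≈ 39105159 km².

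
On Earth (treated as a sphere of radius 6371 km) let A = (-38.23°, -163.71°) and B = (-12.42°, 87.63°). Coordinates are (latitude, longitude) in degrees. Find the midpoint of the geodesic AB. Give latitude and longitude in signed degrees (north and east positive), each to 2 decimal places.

The central angle between A and B is δ = 1.6834 rad.
With f = 0.5, the slerp weights are sin((1−f)δ)/sin δ = 0.7505 and sin(fδ)/sin δ = 0.7505.
Weighted sum of the unit vectors: (0.7505)·(-0.7540,-0.2203,-0.6188) + (0.7505)·(0.0404,0.9758,-0.2151) = (-0.5356, 0.5670, -0.6259).
Converting back: φ = atan2(z, √(x²+y²)) = -38.75°, λ = atan2(y, x) = 133.37°.

-38.75°, 133.37°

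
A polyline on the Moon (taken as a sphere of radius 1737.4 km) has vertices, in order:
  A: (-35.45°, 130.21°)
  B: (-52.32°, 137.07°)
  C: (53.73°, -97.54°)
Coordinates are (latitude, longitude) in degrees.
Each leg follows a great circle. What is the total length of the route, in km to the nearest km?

Leg A→B: central angle 0.3065 rad, distance 532.5 km.
Leg B→C: central angle 2.5821 rad, distance 4486.1 km.
Total: 532.5 + 4486.1 ≈ 5019 km.

5019 km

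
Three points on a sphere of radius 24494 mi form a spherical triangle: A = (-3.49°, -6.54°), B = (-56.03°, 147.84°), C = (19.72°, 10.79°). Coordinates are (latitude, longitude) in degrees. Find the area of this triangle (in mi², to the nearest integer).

499051095 mi²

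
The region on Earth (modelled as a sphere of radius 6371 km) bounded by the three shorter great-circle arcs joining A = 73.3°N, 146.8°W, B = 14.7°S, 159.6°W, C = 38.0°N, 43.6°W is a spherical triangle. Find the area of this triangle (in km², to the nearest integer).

Side lengths (central angles): a = 2.0833, b = 1.0028, c = 1.5428 rad; semiperimeter s = 2.3144.
By l'Huilier's theorem, tan(E/4) = √[tan(s/2) tan((s−a)/2) tan((s−b)/2) tan((s−c)/2)], giving spherical excess E = 1.1198 rad.
Area = E·R² = 1.1198 × (6371)² ≈ 45452607 km².

45452607 km²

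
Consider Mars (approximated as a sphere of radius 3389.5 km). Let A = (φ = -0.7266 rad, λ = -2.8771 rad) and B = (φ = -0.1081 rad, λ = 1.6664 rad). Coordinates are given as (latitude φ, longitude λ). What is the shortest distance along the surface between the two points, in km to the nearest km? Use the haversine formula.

5505 km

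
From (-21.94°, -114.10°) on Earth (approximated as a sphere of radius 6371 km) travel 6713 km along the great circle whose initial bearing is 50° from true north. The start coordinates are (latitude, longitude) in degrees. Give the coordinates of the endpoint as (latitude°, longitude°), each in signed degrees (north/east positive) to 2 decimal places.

Angular distance δ = d/R = 6713/6371 = 1.05368 rad; initial bearing θ = 0.8727 rad.
sin φ₂ = sin φ₁ cos δ + cos φ₁ sin δ cos θ = (-0.3736)(0.4944) + (0.9276)(0.8692)(0.6428) = 0.3336, so φ₂ = 19.48°.
Δλ = atan2(sin θ sin δ cos φ₁, cos δ − sin φ₁ sin φ₂) = atan2(0.6177, 0.6190) = 44.938°.
λ₂ = -114.100° + 44.938° = -69.16°.

19.48°, -69.16°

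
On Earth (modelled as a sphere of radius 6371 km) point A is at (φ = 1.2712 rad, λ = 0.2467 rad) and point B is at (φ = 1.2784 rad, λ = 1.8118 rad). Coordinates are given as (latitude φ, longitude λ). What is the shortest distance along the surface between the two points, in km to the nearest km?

In radians: φ₁ = 1.2712, φ₂ = 1.2784, Δλ = 89.674° = 1.5651 rad.
cos c = sin φ₁ sin φ₂ + cos φ₁ cos φ₂ cos Δλ = (0.9555)(0.9576) + (0.2951)(0.2882)(0.0057) = 0.91539,
so c = arccos(0.91539) = 0.41433 rad.
Distance = R·c = 6371 × 0.4143 ≈ 2640 km.

2640 km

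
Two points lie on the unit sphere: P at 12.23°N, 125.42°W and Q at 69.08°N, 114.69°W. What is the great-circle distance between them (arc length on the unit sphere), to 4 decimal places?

0.9995

Let φ₁ = 0.2135 rad, φ₂ = 1.2057 rad, and Δλ = 0.1873 rad.
cos c = sin φ₁ sin φ₂ + cos φ₁ cos φ₂ cos Δλ = (0.2118)(0.9341) + (0.9773)(0.3571)(0.9825) = 0.54073,
so c = arccos(0.54073) = 0.99949 rad.
On the unit sphere the arc length equals the central angle: 0.9995.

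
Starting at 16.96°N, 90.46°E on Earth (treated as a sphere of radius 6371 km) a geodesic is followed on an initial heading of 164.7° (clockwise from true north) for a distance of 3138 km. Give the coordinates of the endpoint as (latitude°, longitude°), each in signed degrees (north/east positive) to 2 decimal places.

-10.33°, 97.75°

Angular distance δ = d/R = 3138/6371 = 0.49254 rad; initial bearing θ = 2.8746 rad.
sin φ₂ = sin φ₁ cos δ + cos φ₁ sin δ cos θ = (0.2917)(0.8811) + (0.9565)(0.4729)(-0.9646) = -0.1792, so φ₂ = -10.33°.
Δλ = atan2(sin θ sin δ cos φ₁, cos δ − sin φ₁ sin φ₂) = atan2(0.1194, 0.9334) = 7.287°.
λ₂ = 90.460° + 7.287° = 97.75°.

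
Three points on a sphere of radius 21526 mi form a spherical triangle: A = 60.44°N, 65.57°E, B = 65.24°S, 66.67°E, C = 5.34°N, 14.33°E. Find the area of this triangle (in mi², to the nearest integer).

534519025 mi²

Side lengths (central angles): a = 1.3997, b = 1.1718, c = 2.1936 rad; semiperimeter s = 2.3825.
By l'Huilier's theorem, tan(E/4) = √[tan(s/2) tan((s−a)/2) tan((s−b)/2) tan((s−c)/2)], giving spherical excess E = 1.1536 rad.
Area = E·R² = 1.1536 × (21526)² ≈ 534519025 mi².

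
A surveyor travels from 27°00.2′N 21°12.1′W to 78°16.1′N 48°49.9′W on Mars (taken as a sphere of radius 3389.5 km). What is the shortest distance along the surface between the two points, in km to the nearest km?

3122 km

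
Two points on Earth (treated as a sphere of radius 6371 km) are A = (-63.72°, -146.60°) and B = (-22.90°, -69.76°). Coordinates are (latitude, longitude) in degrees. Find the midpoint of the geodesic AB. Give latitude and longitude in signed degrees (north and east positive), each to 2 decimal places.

Central angle δ = 1.1132 rad. Interpolating on the sphere with fraction f = 0.5:
P = [sin((1−f)δ)·A + sin(fδ)·B] / sin δ = 0.5889·A + 0.5889·B in Cartesian coordinates,
giving P = (-0.0300, -0.6525, -0.7572), i.e. latitude -49.22°, longitude -92.63°.

-49.22°, -92.63°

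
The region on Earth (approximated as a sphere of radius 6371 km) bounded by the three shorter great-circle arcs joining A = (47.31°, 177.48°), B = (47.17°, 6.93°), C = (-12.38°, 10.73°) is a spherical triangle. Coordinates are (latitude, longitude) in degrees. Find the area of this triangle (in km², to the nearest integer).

16261982 km²

Side lengths (central angles): a = 1.0410, b = 2.5018, c = 1.4863 rad; semiperimeter s = 2.5146.
By l'Huilier's theorem, tan(E/4) = √[tan(s/2) tan((s−a)/2) tan((s−b)/2) tan((s−c)/2)], giving spherical excess E = 0.4006 rad.
Area = E·R² = 0.4006 × (6371)² ≈ 16261982 km².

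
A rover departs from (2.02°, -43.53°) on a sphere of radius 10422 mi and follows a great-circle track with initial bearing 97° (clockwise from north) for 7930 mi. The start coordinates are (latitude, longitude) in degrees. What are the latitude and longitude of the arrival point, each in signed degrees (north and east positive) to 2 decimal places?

-3.35°, -0.25°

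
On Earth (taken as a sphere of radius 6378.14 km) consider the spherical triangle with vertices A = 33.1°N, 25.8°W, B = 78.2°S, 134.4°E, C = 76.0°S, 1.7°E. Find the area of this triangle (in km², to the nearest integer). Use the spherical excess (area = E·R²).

Side lengths (central angles): a = 0.4122, b = 1.9285, c = 2.3403 rad; semiperimeter s = 2.3405.
By l'Huilier's theorem, tan(E/4) = √[tan(s/2) tan((s−a)/2) tan((s−b)/2) tan((s−c)/2)], giving spherical excess E = 0.0355 rad.
Area = E·R² = 0.0355 × (6378.14)² ≈ 1443240 km².

1443240 km²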